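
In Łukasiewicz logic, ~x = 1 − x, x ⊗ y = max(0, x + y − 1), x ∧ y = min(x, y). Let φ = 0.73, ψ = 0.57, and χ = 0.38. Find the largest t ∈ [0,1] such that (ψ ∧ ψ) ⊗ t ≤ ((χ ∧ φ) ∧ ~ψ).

0.81

ψ ∧ ψ = min(0.57, 0.57) = 0.57
So the left factor is ψ ∧ ψ = 0.57.
χ ∧ φ = min(0.38, 0.73) = 0.38
~ψ = 1 − 0.57 = 0.43
(χ ∧ φ) ∧ ~ψ = min(0.38, 0.43) = 0.38
So the right-hand bound is (χ ∧ φ) ∧ ~ψ = 0.38.
The residuum of the Łukasiewicz t-norm gives the supremum: min(1, 1 − 0.57 + 0.38).
1 − 0.57 + 0.38 = 0.81, so t = min(1, 0.81) = 0.81.
Check: 0.57 ⊗ 0.81 = max(0, 0.38) = 0.38 ≤ 0.38.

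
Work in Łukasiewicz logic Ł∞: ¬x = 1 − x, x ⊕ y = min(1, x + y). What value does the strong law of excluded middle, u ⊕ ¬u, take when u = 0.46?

¬u = 1 − 0.46 = 0.54
u ⊕ ¬u = min(1, 0.46 + 0.54) = min(1, 1.00) = 1.00
(As expected: always 1 in Ł∞ since a ⊕ (1−a) = 1.)

1.00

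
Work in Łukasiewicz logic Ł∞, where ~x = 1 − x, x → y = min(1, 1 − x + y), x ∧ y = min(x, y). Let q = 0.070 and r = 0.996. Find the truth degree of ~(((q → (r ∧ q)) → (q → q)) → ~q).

r ∧ q = min(0.996, 0.070) = 0.070
q → (r ∧ q) = min(1, 1 − 0.070 + 0.070) = min(1, 1.000) = 1.000
q → q = min(1, 1 − 0.070 + 0.070) = min(1, 1.000) = 1.000
(q → (r ∧ q)) → (q → q) = min(1, 1 − 1.000 + 1.000) = min(1, 1.000) = 1.000
~q = 1 − 0.070 = 0.930
((q → (r ∧ q)) → (q → q)) → ~q = min(1, 1 − 1.000 + 0.930) = min(1, 0.930) = 0.930
~(((q → (r ∧ q)) → (q → q)) → ~q) = 1 − 0.930 = 0.070

0.070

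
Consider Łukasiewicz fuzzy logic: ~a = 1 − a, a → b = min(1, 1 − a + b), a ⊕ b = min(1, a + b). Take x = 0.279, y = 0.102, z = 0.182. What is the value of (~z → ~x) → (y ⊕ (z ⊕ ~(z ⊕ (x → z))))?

~z = 1 − 0.182 = 0.818
~x = 1 − 0.279 = 0.721
~z → ~x = min(1, 1 − 0.818 + 0.721) = min(1, 0.903) = 0.903
x → z = min(1, 1 − 0.279 + 0.182) = min(1, 0.903) = 0.903
z ⊕ (x → z) = min(1, 0.182 + 0.903) = min(1, 1.085) = 1.000
~(z ⊕ (x → z)) = 1 − 1.000 = 0.000
z ⊕ ~(z ⊕ (x → z)) = min(1, 0.182 + 0.000) = min(1, 0.182) = 0.182
y ⊕ (z ⊕ ~(z ⊕ (x → z))) = min(1, 0.102 + 0.182) = min(1, 0.284) = 0.284
(~z → ~x) → (y ⊕ (z ⊕ ~(z ⊕ (x → z)))) = min(1, 1 − 0.903 + 0.284) = min(1, 0.381) = 0.381

0.381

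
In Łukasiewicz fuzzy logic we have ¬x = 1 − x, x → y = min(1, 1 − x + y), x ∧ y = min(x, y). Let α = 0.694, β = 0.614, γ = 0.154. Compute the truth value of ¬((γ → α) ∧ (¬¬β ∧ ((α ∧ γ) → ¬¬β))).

γ → α = min(1, 1 − 0.154 + 0.694) = min(1, 1.540) = 1.000
¬β = 1 − 0.614 = 0.386
¬¬β = 1 − 0.386 = 0.614
α ∧ γ = min(0.694, 0.154) = 0.154
(α ∧ γ) → ¬¬β = min(1, 1 − 0.154 + 0.614) = min(1, 1.460) = 1.000
¬¬β ∧ ((α ∧ γ) → ¬¬β) = min(0.614, 1.000) = 0.614
(γ → α) ∧ (¬¬β ∧ ((α ∧ γ) → ¬¬β)) = min(1.000, 0.614) = 0.614
¬((γ → α) ∧ (¬¬β ∧ ((α ∧ γ) → ¬¬β))) = 1 − 0.614 = 0.386

0.386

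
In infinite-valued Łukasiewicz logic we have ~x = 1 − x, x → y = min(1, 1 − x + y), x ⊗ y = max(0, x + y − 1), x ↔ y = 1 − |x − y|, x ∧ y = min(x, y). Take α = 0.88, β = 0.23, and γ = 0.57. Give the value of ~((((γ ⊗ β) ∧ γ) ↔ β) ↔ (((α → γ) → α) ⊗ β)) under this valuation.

0.54

γ ⊗ β = max(0, 0.57 + 0.23 − 1) = max(0, -0.20) = 0.00
(γ ⊗ β) ∧ γ = min(0.00, 0.57) = 0.00
((γ ⊗ β) ∧ γ) ↔ β = 1 − |0.00 − 0.23| = 1 − 0.23 = 0.77
α → γ = min(1, 1 − 0.88 + 0.57) = min(1, 0.69) = 0.69
(α → γ) → α = min(1, 1 − 0.69 + 0.88) = min(1, 1.19) = 1.00
((α → γ) → α) ⊗ β = max(0, 1.00 + 0.23 − 1) = max(0, 0.23) = 0.23
(((γ ⊗ β) ∧ γ) ↔ β) ↔ (((α → γ) → α) ⊗ β) = 1 − |0.77 − 0.23| = 1 − 0.54 = 0.46
~((((γ ⊗ β) ∧ γ) ↔ β) ↔ (((α → γ) → α) ⊗ β)) = 1 − 0.46 = 0.54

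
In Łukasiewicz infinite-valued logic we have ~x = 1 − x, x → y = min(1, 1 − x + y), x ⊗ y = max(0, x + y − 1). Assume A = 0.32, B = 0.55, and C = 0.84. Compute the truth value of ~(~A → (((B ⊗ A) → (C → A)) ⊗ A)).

~A = 1 − 0.32 = 0.68
B ⊗ A = max(0, 0.55 + 0.32 − 1) = max(0, -0.13) = 0.00
C → A = min(1, 1 − 0.84 + 0.32) = min(1, 0.48) = 0.48
(B ⊗ A) → (C → A) = min(1, 1 − 0.00 + 0.48) = min(1, 1.48) = 1.00
((B ⊗ A) → (C → A)) ⊗ A = max(0, 1.00 + 0.32 − 1) = max(0, 0.32) = 0.32
~A → (((B ⊗ A) → (C → A)) ⊗ A) = min(1, 1 − 0.68 + 0.32) = min(1, 0.64) = 0.64
~(~A → (((B ⊗ A) → (C → A)) ⊗ A)) = 1 − 0.64 = 0.36

0.36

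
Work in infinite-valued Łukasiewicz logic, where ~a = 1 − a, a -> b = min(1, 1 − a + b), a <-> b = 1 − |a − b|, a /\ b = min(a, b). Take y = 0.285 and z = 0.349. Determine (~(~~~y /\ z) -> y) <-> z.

~y = 1 − 0.285 = 0.715
~~y = 1 − 0.715 = 0.285
~~~y = 1 − 0.285 = 0.715
~~~y /\ z = min(0.715, 0.349) = 0.349
~(~~~y /\ z) = 1 − 0.349 = 0.651
~(~~~y /\ z) -> y = min(1, 1 − 0.651 + 0.285) = min(1, 0.634) = 0.634
(~(~~~y /\ z) -> y) <-> z = 1 − |0.634 − 0.349| = 1 − 0.285 = 0.715

0.715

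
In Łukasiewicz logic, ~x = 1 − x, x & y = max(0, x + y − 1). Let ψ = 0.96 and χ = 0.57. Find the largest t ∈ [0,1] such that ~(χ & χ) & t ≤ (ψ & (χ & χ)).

χ & χ = max(0, 0.57 + 0.57 − 1) = max(0, 0.14) = 0.14
~(χ & χ) = 1 − 0.14 = 0.86
So the left factor is ~(χ & χ) = 0.86.
ψ & (χ & χ) = max(0, 0.96 + 0.14 − 1) = max(0, 0.10) = 0.10
So the right-hand bound is ψ & (χ & χ) = 0.10.
The residuum of the Łukasiewicz t-norm gives the supremum: min(1, 1 − 0.86 + 0.10).
1 − 0.86 + 0.10 = 0.24, so t = min(1, 0.24) = 0.24.
Check: 0.86 & 0.24 = max(0, 0.10) = 0.10 ≤ 0.10.

0.24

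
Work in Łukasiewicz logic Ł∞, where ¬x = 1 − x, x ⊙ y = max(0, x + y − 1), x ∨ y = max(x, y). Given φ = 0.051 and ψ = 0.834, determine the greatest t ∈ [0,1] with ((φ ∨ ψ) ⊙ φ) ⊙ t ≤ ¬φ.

φ ∨ ψ = max(0.051, 0.834) = 0.834
(φ ∨ ψ) ⊙ φ = max(0, 0.834 + 0.051 − 1) = max(0, -0.115) = 0.000
So the left factor is (φ ∨ ψ) ⊙ φ = 0.000.
¬φ = 1 − 0.051 = 0.949
So the right-hand bound is ¬φ = 0.949.
The residuum of the Łukasiewicz t-norm gives the supremum: min(1, 1 − 0.000 + 0.949).
1 − 0.000 + 0.949 = 1.949, so t = min(1, 1.949) = 1.000.
Check: 0.000 ⊙ 1.000 = max(0, 0.000) = 0.000 ≤ 0.949.

1.000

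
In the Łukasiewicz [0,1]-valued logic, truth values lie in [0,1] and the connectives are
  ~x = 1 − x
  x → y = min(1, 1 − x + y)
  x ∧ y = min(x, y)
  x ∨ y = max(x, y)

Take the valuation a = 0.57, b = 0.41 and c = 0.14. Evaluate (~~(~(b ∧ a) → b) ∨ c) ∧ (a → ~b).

0.82

b ∧ a = min(0.41, 0.57) = 0.41
~(b ∧ a) = 1 − 0.41 = 0.59
~(b ∧ a) → b = min(1, 1 − 0.59 + 0.41) = min(1, 0.82) = 0.82
~(~(b ∧ a) → b) = 1 − 0.82 = 0.18
~~(~(b ∧ a) → b) = 1 − 0.18 = 0.82
~~(~(b ∧ a) → b) ∨ c = max(0.82, 0.14) = 0.82
~b = 1 − 0.41 = 0.59
a → ~b = min(1, 1 − 0.57 + 0.59) = min(1, 1.02) = 1.00
(~~(~(b ∧ a) → b) ∨ c) ∧ (a → ~b) = min(0.82, 1.00) = 0.82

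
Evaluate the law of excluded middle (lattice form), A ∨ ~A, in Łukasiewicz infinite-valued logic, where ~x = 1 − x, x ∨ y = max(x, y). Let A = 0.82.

~A = 1 − 0.82 = 0.18
A ∨ ~A = max(0.82, 0.18) = 0.82
(The value 0.82 < 1 shows this instance is not satisfied; not a Ł∞-tautology — its value is max(a, 1−a).)

0.82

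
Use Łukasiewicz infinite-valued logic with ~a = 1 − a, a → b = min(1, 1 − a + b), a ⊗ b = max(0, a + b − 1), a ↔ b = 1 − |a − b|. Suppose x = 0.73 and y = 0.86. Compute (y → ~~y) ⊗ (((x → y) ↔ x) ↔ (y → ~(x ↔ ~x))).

~y = 1 − 0.86 = 0.14
~~y = 1 − 0.14 = 0.86
y → ~~y = min(1, 1 − 0.86 + 0.86) = min(1, 1.00) = 1.00
x → y = min(1, 1 − 0.73 + 0.86) = min(1, 1.13) = 1.00
(x → y) ↔ x = 1 − |1.00 − 0.73| = 1 − 0.27 = 0.73
~x = 1 − 0.73 = 0.27
x ↔ ~x = 1 − |0.73 − 0.27| = 1 − 0.46 = 0.54
~(x ↔ ~x) = 1 − 0.54 = 0.46
y → ~(x ↔ ~x) = min(1, 1 − 0.86 + 0.46) = min(1, 0.60) = 0.60
((x → y) ↔ x) ↔ (y → ~(x ↔ ~x)) = 1 − |0.73 − 0.60| = 1 − 0.13 = 0.87
(y → ~~y) ⊗ (((x → y) ↔ x) ↔ (y → ~(x ↔ ~x))) = max(0, 1.00 + 0.87 − 1) = max(0, 0.87) = 0.87

0.87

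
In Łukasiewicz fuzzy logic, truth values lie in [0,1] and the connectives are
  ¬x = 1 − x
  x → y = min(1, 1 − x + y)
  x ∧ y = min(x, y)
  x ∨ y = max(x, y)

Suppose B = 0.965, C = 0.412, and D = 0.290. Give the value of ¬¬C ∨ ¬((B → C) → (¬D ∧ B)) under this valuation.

0.412

¬C = 1 − 0.412 = 0.588
¬¬C = 1 − 0.588 = 0.412
B → C = min(1, 1 − 0.965 + 0.412) = min(1, 0.447) = 0.447
¬D = 1 − 0.290 = 0.710
¬D ∧ B = min(0.710, 0.965) = 0.710
(B → C) → (¬D ∧ B) = min(1, 1 − 0.447 + 0.710) = min(1, 1.263) = 1.000
¬((B → C) → (¬D ∧ B)) = 1 − 1.000 = 0.000
¬¬C ∨ ¬((B → C) → (¬D ∧ B)) = max(0.412, 0.000) = 0.412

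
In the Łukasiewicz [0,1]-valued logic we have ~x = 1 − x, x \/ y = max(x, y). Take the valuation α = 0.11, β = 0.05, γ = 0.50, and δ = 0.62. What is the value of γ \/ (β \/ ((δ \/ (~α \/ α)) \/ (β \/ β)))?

0.89

~α = 1 − 0.11 = 0.89
~α \/ α = max(0.89, 0.11) = 0.89
δ \/ (~α \/ α) = max(0.62, 0.89) = 0.89
β \/ β = max(0.05, 0.05) = 0.05
(δ \/ (~α \/ α)) \/ (β \/ β) = max(0.89, 0.05) = 0.89
β \/ ((δ \/ (~α \/ α)) \/ (β \/ β)) = max(0.05, 0.89) = 0.89
γ \/ (β \/ ((δ \/ (~α \/ α)) \/ (β \/ β))) = max(0.50, 0.89) = 0.89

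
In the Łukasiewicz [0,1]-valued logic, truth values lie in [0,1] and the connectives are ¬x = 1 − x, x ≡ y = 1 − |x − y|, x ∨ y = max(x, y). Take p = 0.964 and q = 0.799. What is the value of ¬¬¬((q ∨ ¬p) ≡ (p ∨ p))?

0.165

¬p = 1 − 0.964 = 0.036
q ∨ ¬p = max(0.799, 0.036) = 0.799
p ∨ p = max(0.964, 0.964) = 0.964
(q ∨ ¬p) ≡ (p ∨ p) = 1 − |0.799 − 0.964| = 1 − 0.165 = 0.835
¬((q ∨ ¬p) ≡ (p ∨ p)) = 1 − 0.835 = 0.165
¬¬((q ∨ ¬p) ≡ (p ∨ p)) = 1 − 0.165 = 0.835
¬¬¬((q ∨ ¬p) ≡ (p ∨ p)) = 1 − 0.835 = 0.165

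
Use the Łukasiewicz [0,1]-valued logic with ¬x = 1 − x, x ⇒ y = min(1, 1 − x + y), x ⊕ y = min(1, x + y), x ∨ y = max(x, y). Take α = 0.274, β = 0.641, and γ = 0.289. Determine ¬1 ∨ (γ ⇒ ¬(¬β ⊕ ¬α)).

0.711

¬1 = 1 − 1.000 = 0.000
¬β = 1 − 0.641 = 0.359
¬α = 1 − 0.274 = 0.726
¬β ⊕ ¬α = min(1, 0.359 + 0.726) = min(1, 1.085) = 1.000
¬(¬β ⊕ ¬α) = 1 − 1.000 = 0.000
γ ⇒ ¬(¬β ⊕ ¬α) = min(1, 1 − 0.289 + 0.000) = min(1, 0.711) = 0.711
¬1 ∨ (γ ⇒ ¬(¬β ⊕ ¬α)) = max(0.000, 0.711) = 0.711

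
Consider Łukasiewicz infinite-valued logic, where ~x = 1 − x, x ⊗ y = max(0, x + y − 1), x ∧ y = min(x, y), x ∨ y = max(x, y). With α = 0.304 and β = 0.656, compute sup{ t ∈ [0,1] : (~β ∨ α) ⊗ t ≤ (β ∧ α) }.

~β = 1 − 0.656 = 0.344
~β ∨ α = max(0.344, 0.304) = 0.344
So the left factor is ~β ∨ α = 0.344.
β ∧ α = min(0.656, 0.304) = 0.304
So the right-hand bound is β ∧ α = 0.304.
The residuum of the Łukasiewicz t-norm gives the supremum: min(1, 1 − 0.344 + 0.304).
1 − 0.344 + 0.304 = 0.960, so t = min(1, 0.960) = 0.960.
Check: 0.344 ⊗ 0.960 = max(0, 0.304) = 0.304 ≤ 0.304.

0.960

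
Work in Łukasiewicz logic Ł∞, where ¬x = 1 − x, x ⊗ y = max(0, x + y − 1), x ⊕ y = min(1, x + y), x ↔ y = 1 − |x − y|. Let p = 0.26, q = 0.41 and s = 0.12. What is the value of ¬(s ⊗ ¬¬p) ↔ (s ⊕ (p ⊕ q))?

¬p = 1 − 0.26 = 0.74
¬¬p = 1 − 0.74 = 0.26
s ⊗ ¬¬p = max(0, 0.12 + 0.26 − 1) = max(0, -0.62) = 0.00
¬(s ⊗ ¬¬p) = 1 − 0.00 = 1.00
p ⊕ q = min(1, 0.26 + 0.41) = min(1, 0.67) = 0.67
s ⊕ (p ⊕ q) = min(1, 0.12 + 0.67) = min(1, 0.79) = 0.79
¬(s ⊗ ¬¬p) ↔ (s ⊕ (p ⊕ q)) = 1 − |1.00 − 0.79| = 1 − 0.21 = 0.79

0.79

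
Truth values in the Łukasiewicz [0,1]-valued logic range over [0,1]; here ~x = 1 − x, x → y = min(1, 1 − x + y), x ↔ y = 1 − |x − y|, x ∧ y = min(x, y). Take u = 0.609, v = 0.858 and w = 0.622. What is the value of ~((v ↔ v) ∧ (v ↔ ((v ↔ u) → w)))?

0.013

v ↔ v = 1 − |0.858 − 0.858| = 1 − 0.000 = 1.000
v ↔ u = 1 − |0.858 − 0.609| = 1 − 0.249 = 0.751
(v ↔ u) → w = min(1, 1 − 0.751 + 0.622) = min(1, 0.871) = 0.871
v ↔ ((v ↔ u) → w) = 1 − |0.858 − 0.871| = 1 − 0.013 = 0.987
(v ↔ v) ∧ (v ↔ ((v ↔ u) → w)) = min(1.000, 0.987) = 0.987
~((v ↔ v) ∧ (v ↔ ((v ↔ u) → w))) = 1 − 0.987 = 0.013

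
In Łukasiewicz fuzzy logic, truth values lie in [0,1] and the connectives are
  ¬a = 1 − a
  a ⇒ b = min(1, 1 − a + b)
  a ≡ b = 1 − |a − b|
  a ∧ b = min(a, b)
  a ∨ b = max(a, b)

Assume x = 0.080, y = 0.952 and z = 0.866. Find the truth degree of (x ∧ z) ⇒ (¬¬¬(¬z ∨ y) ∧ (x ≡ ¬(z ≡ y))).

x ∧ z = min(0.080, 0.866) = 0.080
¬z = 1 − 0.866 = 0.134
¬z ∨ y = max(0.134, 0.952) = 0.952
¬(¬z ∨ y) = 1 − 0.952 = 0.048
¬¬(¬z ∨ y) = 1 − 0.048 = 0.952
¬¬¬(¬z ∨ y) = 1 − 0.952 = 0.048
z ≡ y = 1 − |0.866 − 0.952| = 1 − 0.086 = 0.914
¬(z ≡ y) = 1 − 0.914 = 0.086
x ≡ ¬(z ≡ y) = 1 − |0.080 − 0.086| = 1 − 0.006 = 0.994
¬¬¬(¬z ∨ y) ∧ (x ≡ ¬(z ≡ y)) = min(0.048, 0.994) = 0.048
(x ∧ z) ⇒ (¬¬¬(¬z ∨ y) ∧ (x ≡ ¬(z ≡ y))) = min(1, 1 − 0.080 + 0.048) = min(1, 0.968) = 0.968

0.968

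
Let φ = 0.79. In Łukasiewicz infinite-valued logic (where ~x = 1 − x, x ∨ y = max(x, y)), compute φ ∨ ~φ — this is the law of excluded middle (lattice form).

~φ = 1 − 0.79 = 0.21
φ ∨ ~φ = max(0.79, 0.21) = 0.79
(The value 0.79 < 1 shows this instance is not satisfied; not a Ł∞-tautology — its value is max(a, 1−a).)

0.79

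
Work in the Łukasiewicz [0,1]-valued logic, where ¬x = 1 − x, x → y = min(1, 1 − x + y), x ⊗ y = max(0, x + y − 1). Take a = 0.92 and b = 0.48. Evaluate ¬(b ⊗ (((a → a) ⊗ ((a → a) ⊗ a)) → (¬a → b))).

0.52

a → a = min(1, 1 − 0.92 + 0.92) = min(1, 1.00) = 1.00
(a → a) ⊗ a = max(0, 1.00 + 0.92 − 1) = max(0, 0.92) = 0.92
(a → a) ⊗ ((a → a) ⊗ a) = max(0, 1.00 + 0.92 − 1) = max(0, 0.92) = 0.92
¬a = 1 − 0.92 = 0.08
¬a → b = min(1, 1 − 0.08 + 0.48) = min(1, 1.40) = 1.00
((a → a) ⊗ ((a → a) ⊗ a)) → (¬a → b) = min(1, 1 − 0.92 + 1.00) = min(1, 1.08) = 1.00
b ⊗ (((a → a) ⊗ ((a → a) ⊗ a)) → (¬a → b)) = max(0, 0.48 + 1.00 − 1) = max(0, 0.48) = 0.48
¬(b ⊗ (((a → a) ⊗ ((a → a) ⊗ a)) → (¬a → b))) = 1 − 0.48 = 0.52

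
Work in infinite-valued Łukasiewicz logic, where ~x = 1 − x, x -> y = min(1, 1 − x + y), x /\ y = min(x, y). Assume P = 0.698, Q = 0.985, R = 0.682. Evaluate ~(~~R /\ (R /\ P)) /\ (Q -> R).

~R = 1 − 0.682 = 0.318
~~R = 1 − 0.318 = 0.682
R /\ P = min(0.682, 0.698) = 0.682
~~R /\ (R /\ P) = min(0.682, 0.682) = 0.682
~(~~R /\ (R /\ P)) = 1 − 0.682 = 0.318
Q -> R = min(1, 1 − 0.985 + 0.682) = min(1, 0.697) = 0.697
~(~~R /\ (R /\ P)) /\ (Q -> R) = min(0.318, 0.697) = 0.318

0.318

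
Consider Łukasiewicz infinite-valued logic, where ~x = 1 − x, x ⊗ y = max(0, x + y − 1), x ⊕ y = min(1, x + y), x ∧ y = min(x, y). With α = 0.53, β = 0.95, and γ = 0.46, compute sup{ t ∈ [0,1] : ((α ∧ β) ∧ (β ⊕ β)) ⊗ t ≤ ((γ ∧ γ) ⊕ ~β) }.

α ∧ β = min(0.53, 0.95) = 0.53
β ⊕ β = min(1, 0.95 + 0.95) = min(1, 1.90) = 1.00
(α ∧ β) ∧ (β ⊕ β) = min(0.53, 1.00) = 0.53
So the left factor is (α ∧ β) ∧ (β ⊕ β) = 0.53.
γ ∧ γ = min(0.46, 0.46) = 0.46
~β = 1 − 0.95 = 0.05
(γ ∧ γ) ⊕ ~β = min(1, 0.46 + 0.05) = min(1, 0.51) = 0.51
So the right-hand bound is (γ ∧ γ) ⊕ ~β = 0.51.
The residuum of the Łukasiewicz t-norm gives the supremum: min(1, 1 − 0.53 + 0.51).
1 − 0.53 + 0.51 = 0.98, so t = min(1, 0.98) = 0.98.
Check: 0.53 ⊗ 0.98 = max(0, 0.51) = 0.51 ≤ 0.51.

0.98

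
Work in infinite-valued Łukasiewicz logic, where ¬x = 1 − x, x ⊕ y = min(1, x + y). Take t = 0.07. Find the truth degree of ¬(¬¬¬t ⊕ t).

0.00

¬t = 1 − 0.07 = 0.93
¬¬t = 1 − 0.93 = 0.07
¬¬¬t = 1 − 0.07 = 0.93
¬¬¬t ⊕ t = min(1, 0.93 + 0.07) = min(1, 1.00) = 1.00
¬(¬¬¬t ⊕ t) = 1 − 1.00 = 0.00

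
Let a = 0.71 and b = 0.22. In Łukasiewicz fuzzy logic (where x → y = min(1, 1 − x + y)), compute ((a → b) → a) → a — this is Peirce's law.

a → b = min(1, 1 − 0.71 + 0.22) = min(1, 0.51) = 0.51
(a → b) → a = min(1, 1 − 0.51 + 0.71) = min(1, 1.20) = 1.00
((a → b) → a) → a = min(1, 1 − 1.00 + 0.71) = min(1, 0.71) = 0.71
(The value 0.71 < 1 shows this instance is not satisfied; not a Ł∞-tautology in general.)

0.71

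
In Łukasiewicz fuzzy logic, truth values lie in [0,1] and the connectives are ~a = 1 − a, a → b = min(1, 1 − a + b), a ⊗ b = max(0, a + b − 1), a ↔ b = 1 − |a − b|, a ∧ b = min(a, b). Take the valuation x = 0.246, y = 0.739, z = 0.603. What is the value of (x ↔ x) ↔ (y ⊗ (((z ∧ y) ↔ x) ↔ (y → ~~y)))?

x ↔ x = 1 − |0.246 − 0.246| = 1 − 0.000 = 1.000
z ∧ y = min(0.603, 0.739) = 0.603
(z ∧ y) ↔ x = 1 − |0.603 − 0.246| = 1 − 0.357 = 0.643
~y = 1 − 0.739 = 0.261
~~y = 1 − 0.261 = 0.739
y → ~~y = min(1, 1 − 0.739 + 0.739) = min(1, 1.000) = 1.000
((z ∧ y) ↔ x) ↔ (y → ~~y) = 1 − |0.643 − 1.000| = 1 − 0.357 = 0.643
y ⊗ (((z ∧ y) ↔ x) ↔ (y → ~~y)) = max(0, 0.739 + 0.643 − 1) = max(0, 0.382) = 0.382
(x ↔ x) ↔ (y ⊗ (((z ∧ y) ↔ x) ↔ (y → ~~y))) = 1 − |1.000 − 0.382| = 1 − 0.618 = 0.382

0.382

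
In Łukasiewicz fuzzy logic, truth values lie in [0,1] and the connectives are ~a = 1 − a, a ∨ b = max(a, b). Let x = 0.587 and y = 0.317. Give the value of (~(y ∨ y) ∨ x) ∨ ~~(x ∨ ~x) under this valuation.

y ∨ y = max(0.317, 0.317) = 0.317
~(y ∨ y) = 1 − 0.317 = 0.683
~(y ∨ y) ∨ x = max(0.683, 0.587) = 0.683
~x = 1 − 0.587 = 0.413
x ∨ ~x = max(0.587, 0.413) = 0.587
~(x ∨ ~x) = 1 − 0.587 = 0.413
~~(x ∨ ~x) = 1 − 0.413 = 0.587
(~(y ∨ y) ∨ x) ∨ ~~(x ∨ ~x) = max(0.683, 0.587) = 0.683

0.683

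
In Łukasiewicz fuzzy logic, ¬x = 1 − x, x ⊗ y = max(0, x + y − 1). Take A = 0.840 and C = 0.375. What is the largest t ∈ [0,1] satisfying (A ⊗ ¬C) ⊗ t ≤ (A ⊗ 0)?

0.535

¬C = 1 − 0.375 = 0.625
A ⊗ ¬C = max(0, 0.840 + 0.625 − 1) = max(0, 0.465) = 0.465
So the left factor is A ⊗ ¬C = 0.465.
A ⊗ 0 = max(0, 0.840 + 0.000 − 1) = max(0, -0.160) = 0.000
So the right-hand bound is A ⊗ 0 = 0.000.
The residuum of the Łukasiewicz t-norm gives the supremum: min(1, 1 − 0.465 + 0.000).
1 − 0.465 + 0.000 = 0.535, so t = min(1, 0.535) = 0.535.
Check: 0.465 ⊗ 0.535 = max(0, 0.000) = 0.000 ≤ 0.000.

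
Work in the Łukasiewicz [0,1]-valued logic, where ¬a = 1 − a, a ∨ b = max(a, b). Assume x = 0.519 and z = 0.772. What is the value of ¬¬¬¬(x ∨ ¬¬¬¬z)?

¬z = 1 − 0.772 = 0.228
¬¬z = 1 − 0.228 = 0.772
¬¬¬z = 1 − 0.772 = 0.228
¬¬¬¬z = 1 − 0.228 = 0.772
x ∨ ¬¬¬¬z = max(0.519, 0.772) = 0.772
¬(x ∨ ¬¬¬¬z) = 1 − 0.772 = 0.228
¬¬(x ∨ ¬¬¬¬z) = 1 − 0.228 = 0.772
¬¬¬(x ∨ ¬¬¬¬z) = 1 − 0.772 = 0.228
¬¬¬¬(x ∨ ¬¬¬¬z) = 1 − 0.228 = 0.772

0.772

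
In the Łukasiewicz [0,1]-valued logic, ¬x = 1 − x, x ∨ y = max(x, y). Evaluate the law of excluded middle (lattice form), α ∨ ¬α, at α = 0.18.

0.82

¬α = 1 − 0.18 = 0.82
α ∨ ¬α = max(0.18, 0.82) = 0.82
(The value 0.82 < 1 shows this instance is not satisfied; not a Ł∞-tautology — its value is max(a, 1−a).)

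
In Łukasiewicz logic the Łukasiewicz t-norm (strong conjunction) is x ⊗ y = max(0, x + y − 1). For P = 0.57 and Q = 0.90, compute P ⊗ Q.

P ⊗ Q = max(0, 0.57 + 0.90 − 1) = max(0, 0.47) = 0.47
For comparison, the Gödel (minimum) t-norm min(x, y) would give 0.57.

0.47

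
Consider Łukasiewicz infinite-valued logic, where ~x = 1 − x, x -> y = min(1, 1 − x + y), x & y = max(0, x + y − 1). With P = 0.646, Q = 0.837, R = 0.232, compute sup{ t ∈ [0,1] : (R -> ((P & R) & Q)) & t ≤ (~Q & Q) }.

0.232

P & R = max(0, 0.646 + 0.232 − 1) = max(0, -0.122) = 0.000
(P & R) & Q = max(0, 0.000 + 0.837 − 1) = max(0, -0.163) = 0.000
R -> ((P & R) & Q) = min(1, 1 − 0.232 + 0.000) = min(1, 0.768) = 0.768
So the left factor is R -> ((P & R) & Q) = 0.768.
~Q = 1 − 0.837 = 0.163
~Q & Q = max(0, 0.163 + 0.837 − 1) = max(0, 0.000) = 0.000
So the right-hand bound is ~Q & Q = 0.000.
The residuum of the Łukasiewicz t-norm gives the supremum: min(1, 1 − 0.768 + 0.000).
1 − 0.768 + 0.000 = 0.232, so t = min(1, 0.232) = 0.232.
Check: 0.768 & 0.232 = max(0, 0.000) = 0.000 ≤ 0.000.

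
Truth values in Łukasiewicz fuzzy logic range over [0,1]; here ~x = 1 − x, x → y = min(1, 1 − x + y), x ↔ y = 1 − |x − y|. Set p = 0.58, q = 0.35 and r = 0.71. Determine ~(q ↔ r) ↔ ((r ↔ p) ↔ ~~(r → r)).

0.49

q ↔ r = 1 − |0.35 − 0.71| = 1 − 0.36 = 0.64
~(q ↔ r) = 1 − 0.64 = 0.36
r ↔ p = 1 − |0.71 − 0.58| = 1 − 0.13 = 0.87
r → r = min(1, 1 − 0.71 + 0.71) = min(1, 1.00) = 1.00
~(r → r) = 1 − 1.00 = 0.00
~~(r → r) = 1 − 0.00 = 1.00
(r ↔ p) ↔ ~~(r → r) = 1 − |0.87 − 1.00| = 1 − 0.13 = 0.87
~(q ↔ r) ↔ ((r ↔ p) ↔ ~~(r → r)) = 1 − |0.36 − 0.87| = 1 − 0.51 = 0.49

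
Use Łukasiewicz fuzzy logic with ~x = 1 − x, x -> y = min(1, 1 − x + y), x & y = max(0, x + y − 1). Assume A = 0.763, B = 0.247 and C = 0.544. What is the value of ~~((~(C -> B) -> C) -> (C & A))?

C -> B = min(1, 1 − 0.544 + 0.247) = min(1, 0.703) = 0.703
~(C -> B) = 1 − 0.703 = 0.297
~(C -> B) -> C = min(1, 1 − 0.297 + 0.544) = min(1, 1.247) = 1.000
C & A = max(0, 0.544 + 0.763 − 1) = max(0, 0.307) = 0.307
(~(C -> B) -> C) -> (C & A) = min(1, 1 − 1.000 + 0.307) = min(1, 0.307) = 0.307
~((~(C -> B) -> C) -> (C & A)) = 1 − 0.307 = 0.693
~~((~(C -> B) -> C) -> (C & A)) = 1 − 0.693 = 0.307

0.307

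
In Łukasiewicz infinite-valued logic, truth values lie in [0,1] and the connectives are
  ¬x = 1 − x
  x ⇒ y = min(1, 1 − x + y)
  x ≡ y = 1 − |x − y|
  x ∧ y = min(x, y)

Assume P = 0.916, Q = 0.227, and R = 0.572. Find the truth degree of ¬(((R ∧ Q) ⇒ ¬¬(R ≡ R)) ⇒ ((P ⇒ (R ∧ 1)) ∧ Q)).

R ∧ Q = min(0.572, 0.227) = 0.227
R ≡ R = 1 − |0.572 − 0.572| = 1 − 0.000 = 1.000
¬(R ≡ R) = 1 − 1.000 = 0.000
¬¬(R ≡ R) = 1 − 0.000 = 1.000
(R ∧ Q) ⇒ ¬¬(R ≡ R) = min(1, 1 − 0.227 + 1.000) = min(1, 1.773) = 1.000
R ∧ 1 = min(0.572, 1.000) = 0.572
P ⇒ (R ∧ 1) = min(1, 1 − 0.916 + 0.572) = min(1, 0.656) = 0.656
(P ⇒ (R ∧ 1)) ∧ Q = min(0.656, 0.227) = 0.227
((R ∧ Q) ⇒ ¬¬(R ≡ R)) ⇒ ((P ⇒ (R ∧ 1)) ∧ Q) = min(1, 1 − 1.000 + 0.227) = min(1, 0.227) = 0.227
¬(((R ∧ Q) ⇒ ¬¬(R ≡ R)) ⇒ ((P ⇒ (R ∧ 1)) ∧ Q)) = 1 − 0.227 = 0.773

0.773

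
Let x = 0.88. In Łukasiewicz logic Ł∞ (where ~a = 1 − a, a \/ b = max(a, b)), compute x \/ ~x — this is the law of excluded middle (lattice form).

~x = 1 − 0.88 = 0.12
x \/ ~x = max(0.88, 0.12) = 0.88
(The value 0.88 < 1 shows this instance is not satisfied; not a Ł∞-tautology — its value is max(a, 1−a).)

0.88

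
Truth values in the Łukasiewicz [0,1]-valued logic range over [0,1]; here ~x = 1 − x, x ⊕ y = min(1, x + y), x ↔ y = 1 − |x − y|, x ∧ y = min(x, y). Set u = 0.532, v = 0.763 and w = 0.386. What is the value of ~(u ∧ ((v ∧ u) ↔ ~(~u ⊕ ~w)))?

v ∧ u = min(0.763, 0.532) = 0.532
~u = 1 − 0.532 = 0.468
~w = 1 − 0.386 = 0.614
~u ⊕ ~w = min(1, 0.468 + 0.614) = min(1, 1.082) = 1.000
~(~u ⊕ ~w) = 1 − 1.000 = 0.000
(v ∧ u) ↔ ~(~u ⊕ ~w) = 1 − |0.532 − 0.000| = 1 − 0.532 = 0.468
u ∧ ((v ∧ u) ↔ ~(~u ⊕ ~w)) = min(0.532, 0.468) = 0.468
~(u ∧ ((v ∧ u) ↔ ~(~u ⊕ ~w))) = 1 − 0.468 = 0.532

0.532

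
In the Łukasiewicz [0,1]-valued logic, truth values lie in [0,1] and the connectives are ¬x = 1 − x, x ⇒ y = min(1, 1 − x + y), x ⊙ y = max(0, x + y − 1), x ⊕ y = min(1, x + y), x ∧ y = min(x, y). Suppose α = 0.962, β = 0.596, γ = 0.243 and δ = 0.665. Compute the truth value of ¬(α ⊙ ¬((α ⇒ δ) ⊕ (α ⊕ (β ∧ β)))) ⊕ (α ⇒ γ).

α ⇒ δ = min(1, 1 − 0.962 + 0.665) = min(1, 0.703) = 0.703
β ∧ β = min(0.596, 0.596) = 0.596
α ⊕ (β ∧ β) = min(1, 0.962 + 0.596) = min(1, 1.558) = 1.000
(α ⇒ δ) ⊕ (α ⊕ (β ∧ β)) = min(1, 0.703 + 1.000) = min(1, 1.703) = 1.000
¬((α ⇒ δ) ⊕ (α ⊕ (β ∧ β))) = 1 − 1.000 = 0.000
α ⊙ ¬((α ⇒ δ) ⊕ (α ⊕ (β ∧ β))) = max(0, 0.962 + 0.000 − 1) = max(0, -0.038) = 0.000
¬(α ⊙ ¬((α ⇒ δ) ⊕ (α ⊕ (β ∧ β)))) = 1 − 0.000 = 1.000
α ⇒ γ = min(1, 1 − 0.962 + 0.243) = min(1, 0.281) = 0.281
¬(α ⊙ ¬((α ⇒ δ) ⊕ (α ⊕ (β ∧ β)))) ⊕ (α ⇒ γ) = min(1, 1.000 + 0.281) = min(1, 1.281) = 1.000

1.000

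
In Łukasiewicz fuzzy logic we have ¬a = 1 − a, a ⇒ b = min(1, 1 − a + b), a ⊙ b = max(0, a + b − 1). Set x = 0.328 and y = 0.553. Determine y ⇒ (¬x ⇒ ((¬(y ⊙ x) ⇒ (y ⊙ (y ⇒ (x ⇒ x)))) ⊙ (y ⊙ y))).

¬x = 1 − 0.328 = 0.672
y ⊙ x = max(0, 0.553 + 0.328 − 1) = max(0, -0.119) = 0.000
¬(y ⊙ x) = 1 − 0.000 = 1.000
x ⇒ x = min(1, 1 − 0.328 + 0.328) = min(1, 1.000) = 1.000
y ⇒ (x ⇒ x) = min(1, 1 − 0.553 + 1.000) = min(1, 1.447) = 1.000
y ⊙ (y ⇒ (x ⇒ x)) = max(0, 0.553 + 1.000 − 1) = max(0, 0.553) = 0.553
¬(y ⊙ x) ⇒ (y ⊙ (y ⇒ (x ⇒ x))) = min(1, 1 − 1.000 + 0.553) = min(1, 0.553) = 0.553
y ⊙ y = max(0, 0.553 + 0.553 − 1) = max(0, 0.106) = 0.106
(¬(y ⊙ x) ⇒ (y ⊙ (y ⇒ (x ⇒ x)))) ⊙ (y ⊙ y) = max(0, 0.553 + 0.106 − 1) = max(0, -0.341) = 0.000
¬x ⇒ ((¬(y ⊙ x) ⇒ (y ⊙ (y ⇒ (x ⇒ x)))) ⊙ (y ⊙ y)) = min(1, 1 − 0.672 + 0.000) = min(1, 0.328) = 0.328
y ⇒ (¬x ⇒ ((¬(y ⊙ x) ⇒ (y ⊙ (y ⇒ (x ⇒ x)))) ⊙ (y ⊙ y))) = min(1, 1 − 0.553 + 0.328) = min(1, 0.775) = 0.775

0.775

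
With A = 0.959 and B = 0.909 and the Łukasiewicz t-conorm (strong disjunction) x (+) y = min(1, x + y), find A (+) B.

1.000

A (+) B = min(1, 0.959 + 0.909) = min(1, 1.868) = 1.000
For comparison, the Gödel t-conorm max(x, y) would give 0.959.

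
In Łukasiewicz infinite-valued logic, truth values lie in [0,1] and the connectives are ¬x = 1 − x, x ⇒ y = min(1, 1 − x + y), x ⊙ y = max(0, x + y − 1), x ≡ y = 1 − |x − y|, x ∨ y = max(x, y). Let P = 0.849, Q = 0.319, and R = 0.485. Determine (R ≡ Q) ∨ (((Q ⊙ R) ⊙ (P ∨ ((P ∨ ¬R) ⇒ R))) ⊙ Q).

0.834

R ≡ Q = 1 − |0.485 − 0.319| = 1 − 0.166 = 0.834
Q ⊙ R = max(0, 0.319 + 0.485 − 1) = max(0, -0.196) = 0.000
¬R = 1 − 0.485 = 0.515
P ∨ ¬R = max(0.849, 0.515) = 0.849
(P ∨ ¬R) ⇒ R = min(1, 1 − 0.849 + 0.485) = min(1, 0.636) = 0.636
P ∨ ((P ∨ ¬R) ⇒ R) = max(0.849, 0.636) = 0.849
(Q ⊙ R) ⊙ (P ∨ ((P ∨ ¬R) ⇒ R)) = max(0, 0.000 + 0.849 − 1) = max(0, -0.151) = 0.000
((Q ⊙ R) ⊙ (P ∨ ((P ∨ ¬R) ⇒ R))) ⊙ Q = max(0, 0.000 + 0.319 − 1) = max(0, -0.681) = 0.000
(R ≡ Q) ∨ (((Q ⊙ R) ⊙ (P ∨ ((P ∨ ¬R) ⇒ R))) ⊙ Q) = max(0.834, 0.000) = 0.834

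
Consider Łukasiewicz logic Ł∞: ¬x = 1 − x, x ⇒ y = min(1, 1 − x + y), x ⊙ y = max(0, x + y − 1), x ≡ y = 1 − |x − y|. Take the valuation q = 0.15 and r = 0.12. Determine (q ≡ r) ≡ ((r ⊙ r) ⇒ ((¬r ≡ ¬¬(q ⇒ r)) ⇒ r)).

q ≡ r = 1 − |0.15 − 0.12| = 1 − 0.03 = 0.97
r ⊙ r = max(0, 0.12 + 0.12 − 1) = max(0, -0.76) = 0.00
¬r = 1 − 0.12 = 0.88
q ⇒ r = min(1, 1 − 0.15 + 0.12) = min(1, 0.97) = 0.97
¬(q ⇒ r) = 1 − 0.97 = 0.03
¬¬(q ⇒ r) = 1 − 0.03 = 0.97
¬r ≡ ¬¬(q ⇒ r) = 1 − |0.88 − 0.97| = 1 − 0.09 = 0.91
(¬r ≡ ¬¬(q ⇒ r)) ⇒ r = min(1, 1 − 0.91 + 0.12) = min(1, 0.21) = 0.21
(r ⊙ r) ⇒ ((¬r ≡ ¬¬(q ⇒ r)) ⇒ r) = min(1, 1 − 0.00 + 0.21) = min(1, 1.21) = 1.00
(q ≡ r) ≡ ((r ⊙ r) ⇒ ((¬r ≡ ¬¬(q ⇒ r)) ⇒ r)) = 1 − |0.97 − 1.00| = 1 − 0.03 = 0.97

0.97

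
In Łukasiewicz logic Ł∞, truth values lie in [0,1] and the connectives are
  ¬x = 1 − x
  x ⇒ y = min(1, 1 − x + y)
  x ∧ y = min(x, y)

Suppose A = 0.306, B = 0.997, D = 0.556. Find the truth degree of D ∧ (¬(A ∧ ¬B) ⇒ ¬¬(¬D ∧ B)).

0.447

¬B = 1 − 0.997 = 0.003
A ∧ ¬B = min(0.306, 0.003) = 0.003
¬(A ∧ ¬B) = 1 − 0.003 = 0.997
¬D = 1 − 0.556 = 0.444
¬D ∧ B = min(0.444, 0.997) = 0.444
¬(¬D ∧ B) = 1 − 0.444 = 0.556
¬¬(¬D ∧ B) = 1 − 0.556 = 0.444
¬(A ∧ ¬B) ⇒ ¬¬(¬D ∧ B) = min(1, 1 − 0.997 + 0.444) = min(1, 0.447) = 0.447
D ∧ (¬(A ∧ ¬B) ⇒ ¬¬(¬D ∧ B)) = min(0.556, 0.447) = 0.447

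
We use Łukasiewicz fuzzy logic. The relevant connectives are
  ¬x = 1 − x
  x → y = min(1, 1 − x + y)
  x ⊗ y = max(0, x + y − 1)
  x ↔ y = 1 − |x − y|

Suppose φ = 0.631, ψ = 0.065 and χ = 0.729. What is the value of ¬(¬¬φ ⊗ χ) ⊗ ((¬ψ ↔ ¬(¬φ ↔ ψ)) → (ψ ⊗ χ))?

0.271

¬φ = 1 − 0.631 = 0.369
¬¬φ = 1 − 0.369 = 0.631
¬¬φ ⊗ χ = max(0, 0.631 + 0.729 − 1) = max(0, 0.360) = 0.360
¬(¬¬φ ⊗ χ) = 1 − 0.360 = 0.640
¬ψ = 1 − 0.065 = 0.935
¬φ ↔ ψ = 1 − |0.369 − 0.065| = 1 − 0.304 = 0.696
¬(¬φ ↔ ψ) = 1 − 0.696 = 0.304
¬ψ ↔ ¬(¬φ ↔ ψ) = 1 − |0.935 − 0.304| = 1 − 0.631 = 0.369
ψ ⊗ χ = max(0, 0.065 + 0.729 − 1) = max(0, -0.206) = 0.000
(¬ψ ↔ ¬(¬φ ↔ ψ)) → (ψ ⊗ χ) = min(1, 1 − 0.369 + 0.000) = min(1, 0.631) = 0.631
¬(¬¬φ ⊗ χ) ⊗ ((¬ψ ↔ ¬(¬φ ↔ ψ)) → (ψ ⊗ χ)) = max(0, 0.640 + 0.631 − 1) = max(0, 0.271) = 0.271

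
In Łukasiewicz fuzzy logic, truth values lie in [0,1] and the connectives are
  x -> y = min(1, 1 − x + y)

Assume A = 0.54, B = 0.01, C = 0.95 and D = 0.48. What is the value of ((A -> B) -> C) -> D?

0.48

A -> B = min(1, 1 − 0.54 + 0.01) = min(1, 0.47) = 0.47
(A -> B) -> C = min(1, 1 − 0.47 + 0.95) = min(1, 1.48) = 1.00
((A -> B) -> C) -> D = min(1, 1 − 1.00 + 0.48) = min(1, 0.48) = 0.48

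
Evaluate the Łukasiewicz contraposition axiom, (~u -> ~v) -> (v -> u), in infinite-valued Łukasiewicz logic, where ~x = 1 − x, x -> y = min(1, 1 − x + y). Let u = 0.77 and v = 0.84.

1.00

~u = 1 − 0.77 = 0.23
~v = 1 − 0.84 = 0.16
~u -> ~v = min(1, 1 − 0.23 + 0.16) = min(1, 0.93) = 0.93
v -> u = min(1, 1 − 0.84 + 0.77) = min(1, 0.93) = 0.93
(~u -> ~v) -> (v -> u) = min(1, 1 − 0.93 + 0.93) = min(1, 1.00) = 1.00
(As expected: an axiom of Ł∞, always 1.)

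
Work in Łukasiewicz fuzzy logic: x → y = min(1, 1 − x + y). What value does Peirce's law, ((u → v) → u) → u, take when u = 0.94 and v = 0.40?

0.94

u → v = min(1, 1 − 0.94 + 0.40) = min(1, 0.46) = 0.46
(u → v) → u = min(1, 1 − 0.46 + 0.94) = min(1, 1.48) = 1.00
((u → v) → u) → u = min(1, 1 − 1.00 + 0.94) = min(1, 0.94) = 0.94
(The value 0.94 < 1 shows this instance is not satisfied; not a Ł∞-tautology in general.)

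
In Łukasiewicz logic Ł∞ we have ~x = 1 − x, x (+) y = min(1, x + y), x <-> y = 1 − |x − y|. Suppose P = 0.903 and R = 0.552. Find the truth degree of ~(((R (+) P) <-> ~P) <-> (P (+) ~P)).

0.903

R (+) P = min(1, 0.552 + 0.903) = min(1, 1.455) = 1.000
~P = 1 − 0.903 = 0.097
(R (+) P) <-> ~P = 1 − |1.000 − 0.097| = 1 − 0.903 = 0.097
P (+) ~P = min(1, 0.903 + 0.097) = min(1, 1.000) = 1.000
((R (+) P) <-> ~P) <-> (P (+) ~P) = 1 − |0.097 − 1.000| = 1 − 0.903 = 0.097
~(((R (+) P) <-> ~P) <-> (P (+) ~P)) = 1 − 0.097 = 0.903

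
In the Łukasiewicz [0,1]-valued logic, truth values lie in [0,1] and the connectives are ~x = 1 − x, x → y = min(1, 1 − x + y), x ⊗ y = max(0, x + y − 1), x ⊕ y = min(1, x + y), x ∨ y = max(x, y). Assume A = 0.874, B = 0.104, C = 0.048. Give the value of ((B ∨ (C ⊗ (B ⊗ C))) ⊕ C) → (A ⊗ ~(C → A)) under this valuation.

B ⊗ C = max(0, 0.104 + 0.048 − 1) = max(0, -0.848) = 0.000
C ⊗ (B ⊗ C) = max(0, 0.048 + 0.000 − 1) = max(0, -0.952) = 0.000
B ∨ (C ⊗ (B ⊗ C)) = max(0.104, 0.000) = 0.104
(B ∨ (C ⊗ (B ⊗ C))) ⊕ C = min(1, 0.104 + 0.048) = min(1, 0.152) = 0.152
C → A = min(1, 1 − 0.048 + 0.874) = min(1, 1.826) = 1.000
~(C → A) = 1 − 1.000 = 0.000
A ⊗ ~(C → A) = max(0, 0.874 + 0.000 − 1) = max(0, -0.126) = 0.000
((B ∨ (C ⊗ (B ⊗ C))) ⊕ C) → (A ⊗ ~(C → A)) = min(1, 1 − 0.152 + 0.000) = min(1, 0.848) = 0.848

0.848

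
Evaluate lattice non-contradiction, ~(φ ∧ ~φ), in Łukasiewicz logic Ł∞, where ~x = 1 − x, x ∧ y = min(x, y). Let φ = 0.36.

~φ = 1 − 0.36 = 0.64
φ ∧ ~φ = min(0.36, 0.64) = 0.36
~(φ ∧ ~φ) = 1 − 0.36 = 0.64
(The value 0.64 < 1 shows this instance is not satisfied; not a Ł∞-tautology — its value is 1 − min(a, 1−a).)

0.64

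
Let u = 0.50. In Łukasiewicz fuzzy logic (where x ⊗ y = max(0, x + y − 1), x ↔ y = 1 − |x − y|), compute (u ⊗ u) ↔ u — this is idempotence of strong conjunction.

0.50

u ⊗ u = max(0, 0.50 + 0.50 − 1) = max(0, 0.00) = 0.00
(u ⊗ u) ↔ u = 1 − |0.00 − 0.50| = 1 − 0.50 = 0.50
(The value 0.50 < 1 shows this instance is not satisfied; fails in Ł∞ since a ⊗ a = max(0, 2a−1) ≠ a in general.)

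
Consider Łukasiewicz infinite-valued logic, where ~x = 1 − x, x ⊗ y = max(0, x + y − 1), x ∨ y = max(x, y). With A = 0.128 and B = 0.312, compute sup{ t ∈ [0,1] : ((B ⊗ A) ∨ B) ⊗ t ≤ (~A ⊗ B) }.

B ⊗ A = max(0, 0.312 + 0.128 − 1) = max(0, -0.560) = 0.000
(B ⊗ A) ∨ B = max(0.000, 0.312) = 0.312
So the left factor is (B ⊗ A) ∨ B = 0.312.
~A = 1 − 0.128 = 0.872
~A ⊗ B = max(0, 0.872 + 0.312 − 1) = max(0, 0.184) = 0.184
So the right-hand bound is ~A ⊗ B = 0.184.
The residuum of the Łukasiewicz t-norm gives the supremum: min(1, 1 − 0.312 + 0.184).
1 − 0.312 + 0.184 = 0.872, so t = min(1, 0.872) = 0.872.
Check: 0.312 ⊗ 0.872 = max(0, 0.184) = 0.184 ≤ 0.184.

0.872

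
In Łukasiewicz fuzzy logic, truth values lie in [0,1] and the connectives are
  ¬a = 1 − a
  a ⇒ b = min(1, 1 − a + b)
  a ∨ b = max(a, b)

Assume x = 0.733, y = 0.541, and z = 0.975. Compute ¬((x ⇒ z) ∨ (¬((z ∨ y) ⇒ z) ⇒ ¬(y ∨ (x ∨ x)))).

0.000

x ⇒ z = min(1, 1 − 0.733 + 0.975) = min(1, 1.242) = 1.000
z ∨ y = max(0.975, 0.541) = 0.975
(z ∨ y) ⇒ z = min(1, 1 − 0.975 + 0.975) = min(1, 1.000) = 1.000
¬((z ∨ y) ⇒ z) = 1 − 1.000 = 0.000
x ∨ x = max(0.733, 0.733) = 0.733
y ∨ (x ∨ x) = max(0.541, 0.733) = 0.733
¬(y ∨ (x ∨ x)) = 1 − 0.733 = 0.267
¬((z ∨ y) ⇒ z) ⇒ ¬(y ∨ (x ∨ x)) = min(1, 1 − 0.000 + 0.267) = min(1, 1.267) = 1.000
(x ⇒ z) ∨ (¬((z ∨ y) ⇒ z) ⇒ ¬(y ∨ (x ∨ x))) = max(1.000, 1.000) = 1.000
¬((x ⇒ z) ∨ (¬((z ∨ y) ⇒ z) ⇒ ¬(y ∨ (x ∨ x)))) = 1 − 1.000 = 0.000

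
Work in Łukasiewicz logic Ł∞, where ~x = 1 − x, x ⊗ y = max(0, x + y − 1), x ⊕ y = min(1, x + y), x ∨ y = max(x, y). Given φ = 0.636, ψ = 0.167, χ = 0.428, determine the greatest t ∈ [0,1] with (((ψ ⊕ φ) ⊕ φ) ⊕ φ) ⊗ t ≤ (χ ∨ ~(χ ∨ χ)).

0.572

ψ ⊕ φ = min(1, 0.167 + 0.636) = min(1, 0.803) = 0.803
(ψ ⊕ φ) ⊕ φ = min(1, 0.803 + 0.636) = min(1, 1.439) = 1.000
((ψ ⊕ φ) ⊕ φ) ⊕ φ = min(1, 1.000 + 0.636) = min(1, 1.636) = 1.000
So the left factor is ((ψ ⊕ φ) ⊕ φ) ⊕ φ = 1.000.
χ ∨ χ = max(0.428, 0.428) = 0.428
~(χ ∨ χ) = 1 − 0.428 = 0.572
χ ∨ ~(χ ∨ χ) = max(0.428, 0.572) = 0.572
So the right-hand bound is χ ∨ ~(χ ∨ χ) = 0.572.
The residuum of the Łukasiewicz t-norm gives the supremum: min(1, 1 − 1.000 + 0.572).
1 − 1.000 + 0.572 = 0.572, so t = min(1, 0.572) = 0.572.
Check: 1.000 ⊗ 0.572 = max(0, 0.572) = 0.572 ≤ 0.572.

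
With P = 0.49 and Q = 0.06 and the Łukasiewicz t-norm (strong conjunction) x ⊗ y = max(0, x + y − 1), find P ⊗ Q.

0.00

P ⊗ Q = max(0, 0.49 + 0.06 − 1) = max(0, -0.45) = 0.00
For comparison, the Gödel (minimum) t-norm min(x, y) would give 0.06.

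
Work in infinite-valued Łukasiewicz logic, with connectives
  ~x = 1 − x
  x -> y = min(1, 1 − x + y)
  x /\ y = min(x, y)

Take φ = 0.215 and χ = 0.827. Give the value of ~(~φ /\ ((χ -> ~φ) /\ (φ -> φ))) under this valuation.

~φ = 1 − 0.215 = 0.785
χ -> ~φ = min(1, 1 − 0.827 + 0.785) = min(1, 0.958) = 0.958
φ -> φ = min(1, 1 − 0.215 + 0.215) = min(1, 1.000) = 1.000
(χ -> ~φ) /\ (φ -> φ) = min(0.958, 1.000) = 0.958
~φ /\ ((χ -> ~φ) /\ (φ -> φ)) = min(0.785, 0.958) = 0.785
~(~φ /\ ((χ -> ~φ) /\ (φ -> φ))) = 1 − 0.785 = 0.215

0.215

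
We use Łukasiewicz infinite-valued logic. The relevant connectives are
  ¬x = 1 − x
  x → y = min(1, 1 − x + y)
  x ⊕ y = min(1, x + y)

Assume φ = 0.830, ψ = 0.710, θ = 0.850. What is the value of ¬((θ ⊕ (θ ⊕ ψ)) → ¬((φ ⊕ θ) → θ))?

0.850

θ ⊕ ψ = min(1, 0.850 + 0.710) = min(1, 1.560) = 1.000
θ ⊕ (θ ⊕ ψ) = min(1, 0.850 + 1.000) = min(1, 1.850) = 1.000
φ ⊕ θ = min(1, 0.830 + 0.850) = min(1, 1.680) = 1.000
(φ ⊕ θ) → θ = min(1, 1 − 1.000 + 0.850) = min(1, 0.850) = 0.850
¬((φ ⊕ θ) → θ) = 1 − 0.850 = 0.150
(θ ⊕ (θ ⊕ ψ)) → ¬((φ ⊕ θ) → θ) = min(1, 1 − 1.000 + 0.150) = min(1, 0.150) = 0.150
¬((θ ⊕ (θ ⊕ ψ)) → ¬((φ ⊕ θ) → θ)) = 1 − 0.150 = 0.850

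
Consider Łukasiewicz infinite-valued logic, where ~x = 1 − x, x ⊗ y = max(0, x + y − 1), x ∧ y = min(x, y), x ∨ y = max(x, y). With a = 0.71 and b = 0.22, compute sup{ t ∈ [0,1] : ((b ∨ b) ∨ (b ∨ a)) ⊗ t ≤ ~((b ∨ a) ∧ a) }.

0.58

b ∨ b = max(0.22, 0.22) = 0.22
b ∨ a = max(0.22, 0.71) = 0.71
(b ∨ b) ∨ (b ∨ a) = max(0.22, 0.71) = 0.71
So the left factor is (b ∨ b) ∨ (b ∨ a) = 0.71.
(b ∨ a) ∧ a = min(0.71, 0.71) = 0.71
~((b ∨ a) ∧ a) = 1 − 0.71 = 0.29
So the right-hand bound is ~((b ∨ a) ∧ a) = 0.29.
The residuum of the Łukasiewicz t-norm gives the supremum: min(1, 1 − 0.71 + 0.29).
1 − 0.71 + 0.29 = 0.58, so t = min(1, 0.58) = 0.58.
Check: 0.71 ⊗ 0.58 = max(0, 0.29) = 0.29 ≤ 0.29.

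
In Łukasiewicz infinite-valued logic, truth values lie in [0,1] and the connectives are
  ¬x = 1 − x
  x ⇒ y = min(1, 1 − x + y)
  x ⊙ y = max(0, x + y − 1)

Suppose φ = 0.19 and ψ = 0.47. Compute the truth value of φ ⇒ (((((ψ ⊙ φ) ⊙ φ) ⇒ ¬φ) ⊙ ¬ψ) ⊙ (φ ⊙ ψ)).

0.81

ψ ⊙ φ = max(0, 0.47 + 0.19 − 1) = max(0, -0.34) = 0.00
(ψ ⊙ φ) ⊙ φ = max(0, 0.00 + 0.19 − 1) = max(0, -0.81) = 0.00
¬φ = 1 − 0.19 = 0.81
((ψ ⊙ φ) ⊙ φ) ⇒ ¬φ = min(1, 1 − 0.00 + 0.81) = min(1, 1.81) = 1.00
¬ψ = 1 − 0.47 = 0.53
(((ψ ⊙ φ) ⊙ φ) ⇒ ¬φ) ⊙ ¬ψ = max(0, 1.00 + 0.53 − 1) = max(0, 0.53) = 0.53
φ ⊙ ψ = max(0, 0.19 + 0.47 − 1) = max(0, -0.34) = 0.00
((((ψ ⊙ φ) ⊙ φ) ⇒ ¬φ) ⊙ ¬ψ) ⊙ (φ ⊙ ψ) = max(0, 0.53 + 0.00 − 1) = max(0, -0.47) = 0.00
φ ⇒ (((((ψ ⊙ φ) ⊙ φ) ⇒ ¬φ) ⊙ ¬ψ) ⊙ (φ ⊙ ψ)) = min(1, 1 − 0.19 + 0.00) = min(1, 0.81) = 0.81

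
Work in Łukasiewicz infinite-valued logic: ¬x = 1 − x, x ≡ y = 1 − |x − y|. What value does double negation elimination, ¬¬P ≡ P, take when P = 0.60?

1.00

¬P = 1 − 0.60 = 0.40
¬¬P = 1 − 0.40 = 0.60
¬¬P ≡ P = 1 − |0.60 − 0.60| = 1 − 0.00 = 1.00
(As expected: always 1 in Ł∞ since negation is involutive.)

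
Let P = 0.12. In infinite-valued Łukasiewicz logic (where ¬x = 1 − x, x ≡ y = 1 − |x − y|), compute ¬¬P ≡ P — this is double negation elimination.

1.00

¬P = 1 − 0.12 = 0.88
¬¬P = 1 − 0.88 = 0.12
¬¬P ≡ P = 1 − |0.12 − 0.12| = 1 − 0.00 = 1.00
(As expected: always 1 in Ł∞ since negation is involutive.)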